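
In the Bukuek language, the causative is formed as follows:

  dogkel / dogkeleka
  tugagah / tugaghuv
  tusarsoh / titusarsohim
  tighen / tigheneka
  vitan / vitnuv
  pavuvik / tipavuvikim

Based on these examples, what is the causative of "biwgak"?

"biwgak" has last vowel 'a'. The stems whose last vowel is 'a' (tugagah → tugaghuv, vitan → vitnuv) delete the last vowel and add -uv.
The other patterns: stems whose last vowel is 'e' add -eka; stems whose last vowel is 'i' or 'o' add ti- … -im around the stem.
So biwgak → biwgkuv.

biwgkuv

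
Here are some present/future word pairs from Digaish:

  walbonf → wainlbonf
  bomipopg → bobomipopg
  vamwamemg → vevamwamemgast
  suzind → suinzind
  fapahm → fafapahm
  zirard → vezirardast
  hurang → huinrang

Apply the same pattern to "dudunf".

bomipopg and hurang both end in -g yet inflect differently (bobomipopg, huinrang), so the final letter is not what conditions the rule; the second-to-last letter is.
"dudunf" has second-to-last letter 'n'. The stems whose second-to-last letter is 'n' (hurang → huinrang, walbonf → wainlbonf, suzind → suinzind) insert -in- after the first vowel.
The other patterns: stems whose second-to-last letter is 'h' or 'p' repeat the first consonant+vowel as a prefix; stems whose second-to-last letter is 'm' or 'r' add ve- … -ast around the stem.
So dudunf → duindunf.

duindunf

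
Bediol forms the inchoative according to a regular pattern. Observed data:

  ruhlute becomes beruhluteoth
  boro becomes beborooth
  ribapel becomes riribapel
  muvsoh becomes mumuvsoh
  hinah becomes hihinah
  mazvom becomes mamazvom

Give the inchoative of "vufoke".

boro and mazvom both have last vowel 'o' yet inflect differently (beborooth, mamazvom), so the last vowel is not what conditions the rule; whether the stem ends in a vowel or a consonant is.
"vufoke" ends in a vowel. The stems ending in a vowel (ruhlute → beruhluteoth, boro → beborooth) add be- … -oth around the stem.
The other pattern: stems ending in a consonant repeat the first consonant+vowel as a prefix.
So vufoke → bevufokeoth.

bevufokeoth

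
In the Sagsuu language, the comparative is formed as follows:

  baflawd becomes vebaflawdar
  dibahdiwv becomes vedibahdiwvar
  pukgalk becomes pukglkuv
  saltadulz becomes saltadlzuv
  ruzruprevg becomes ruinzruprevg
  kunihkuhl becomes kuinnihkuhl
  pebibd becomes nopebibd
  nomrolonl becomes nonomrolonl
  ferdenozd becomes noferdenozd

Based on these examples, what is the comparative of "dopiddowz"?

baflawd and pebibd both end in -d yet inflect differently (vebaflawdar, nopebibd), so the final letter is not what conditions the rule; the second-to-last letter is.
"dopiddowz" has second-to-last letter 'w'. The stems whose second-to-last letter is 'w' (baflawd → vebaflawdar, dibahdiwv → vedibahdiwvar) add ve- … -ar around the stem.
So dopiddowz → vedopiddowzar.

vedopiddowzar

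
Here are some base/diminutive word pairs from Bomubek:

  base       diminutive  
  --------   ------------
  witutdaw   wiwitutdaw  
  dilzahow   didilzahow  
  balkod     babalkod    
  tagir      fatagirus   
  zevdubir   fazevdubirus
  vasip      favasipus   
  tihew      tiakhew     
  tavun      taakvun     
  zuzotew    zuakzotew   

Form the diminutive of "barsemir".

fabarsemirus

witutdaw and tihew both end in -w yet inflect differently (wiwitutdaw, tiakhew), so the final letter is not what conditions the rule; the last vowel is.
"barsemir" has last vowel 'i'. The stems whose last vowel is 'i' (tagir → fatagirus, zevdubir → fazevdubirus, vasip → favasipus) add fa- … -us around the stem.
So barsemir → fabarsemirus.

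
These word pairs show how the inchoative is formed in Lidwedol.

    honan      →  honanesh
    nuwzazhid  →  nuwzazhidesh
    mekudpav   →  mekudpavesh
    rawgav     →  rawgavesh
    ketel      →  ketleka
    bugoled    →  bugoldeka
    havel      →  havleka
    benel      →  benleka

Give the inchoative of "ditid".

"ditid" has last vowel 'i'. The one such stem in the data (nuwzazhid → nuwzazhidesh) adds -esh, so the same rule applies.
The other pattern: stems whose last vowel is 'e' delete the last vowel and add -eka.
So ditid → ditidesh.

ditidesh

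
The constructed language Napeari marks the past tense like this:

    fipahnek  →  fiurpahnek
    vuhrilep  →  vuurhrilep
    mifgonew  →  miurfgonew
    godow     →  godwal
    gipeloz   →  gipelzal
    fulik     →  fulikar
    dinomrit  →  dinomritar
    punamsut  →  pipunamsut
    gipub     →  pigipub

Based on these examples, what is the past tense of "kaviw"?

kaviwar

"kaviw" has last vowel 'i'. The stems whose last vowel is 'i' (fulik → fulikar, dinomrit → dinomritar) add -ar.
So kaviw → kaviwar.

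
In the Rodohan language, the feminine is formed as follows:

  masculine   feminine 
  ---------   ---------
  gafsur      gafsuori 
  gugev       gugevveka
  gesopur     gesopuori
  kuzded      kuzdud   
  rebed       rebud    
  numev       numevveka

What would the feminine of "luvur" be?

"luvur" ends in -r. The stems ending in -r (gafsur → gafsuori, gesopur → gesopuori) drop the final letter and add -ori.
The other patterns: stems ending in -v double the final consonant and add -eka; stems ending in -d change the last vowel to 'u'.
So luvur → luvuori.

luvuori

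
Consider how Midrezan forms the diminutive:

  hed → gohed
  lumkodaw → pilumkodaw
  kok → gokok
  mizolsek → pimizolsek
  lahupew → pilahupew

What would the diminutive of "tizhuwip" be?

pitizhuwip

mizolsek and kok both end in -k yet inflect differently (pimizolsek, gokok), so the final letter is not what conditions the rule; the number of vowels is.
"tizhuwip" has 3 vowels. The stems with 3 vowels (lahupew → pilahupew, lumkodaw → pilumkodaw, mizolsek → pimizolsek) add the prefix pi-.
So tizhuwip → pitizhuwip.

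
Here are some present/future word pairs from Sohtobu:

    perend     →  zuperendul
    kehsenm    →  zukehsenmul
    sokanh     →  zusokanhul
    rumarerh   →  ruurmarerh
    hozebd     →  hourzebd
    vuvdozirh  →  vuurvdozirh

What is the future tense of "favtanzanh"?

zufavtanzanhul

sokanh and rumarerh both end in -h yet inflect differently (zusokanhul, ruurmarerh), so the final letter is not what conditions the rule; the second-to-last letter is.
"favtanzanh" has second-to-last letter 'n'. The stems whose second-to-last letter is 'n' (perend → zuperendul, kehsenm → zukehsenmul, sokanh → zusokanhul) add zu- … -ul around the stem.
So favtanzanh → zufavtanzanhul.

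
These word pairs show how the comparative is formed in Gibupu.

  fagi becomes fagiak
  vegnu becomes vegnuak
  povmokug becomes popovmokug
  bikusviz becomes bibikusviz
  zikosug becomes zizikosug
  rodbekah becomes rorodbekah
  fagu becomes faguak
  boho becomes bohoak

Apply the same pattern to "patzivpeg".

"patzivpeg" ends in a consonant. The stems ending in a consonant (povmokug → popovmokug, bikusviz → bibikusviz, rodbekah → rorodbekah) repeat the first consonant+vowel as a prefix.
The other pattern: stems ending in a vowel add -ak.
So patzivpeg → papatzivpeg.

papatzivpeg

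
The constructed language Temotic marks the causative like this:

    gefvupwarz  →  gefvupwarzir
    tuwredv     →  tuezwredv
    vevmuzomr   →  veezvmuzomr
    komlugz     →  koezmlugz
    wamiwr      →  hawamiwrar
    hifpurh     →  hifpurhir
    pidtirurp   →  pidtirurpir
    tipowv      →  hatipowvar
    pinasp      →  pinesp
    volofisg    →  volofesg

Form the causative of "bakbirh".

bakbirhir

pidtirurp and pinasp both end in -p yet inflect differently (pidtirurpir, pinesp), so the final letter is not what conditions the rule; the second-to-last letter is.
"bakbirh" has second-to-last letter 'r'. The stems whose second-to-last letter is 'r' (hifpurh → hifpurhir, pidtirurp → pidtirurpir, gefvupwarz → gefvupwarzir) add -ir.
The other patterns: stems whose second-to-last letter is 'w' add ha- … -ar around the stem; stems whose second-to-last letter is 's' change the last vowel to 'e'; stems whose second-to-last letter is 'd', 'g' or 'm' insert -ez- after the first vowel.
So bakbirh → bakbirhir.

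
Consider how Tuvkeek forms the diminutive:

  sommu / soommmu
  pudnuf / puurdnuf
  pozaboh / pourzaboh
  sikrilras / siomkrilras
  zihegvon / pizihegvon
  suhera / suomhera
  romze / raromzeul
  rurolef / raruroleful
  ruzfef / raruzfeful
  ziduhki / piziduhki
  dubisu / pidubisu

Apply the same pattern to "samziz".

saommziz

"samziz" begins with s-. The stems beginning with s- (suhera → suomhera, sikrilras → siomkrilras, sommu → soommmu) insert -om- after the first vowel.
So samziz → saommziz.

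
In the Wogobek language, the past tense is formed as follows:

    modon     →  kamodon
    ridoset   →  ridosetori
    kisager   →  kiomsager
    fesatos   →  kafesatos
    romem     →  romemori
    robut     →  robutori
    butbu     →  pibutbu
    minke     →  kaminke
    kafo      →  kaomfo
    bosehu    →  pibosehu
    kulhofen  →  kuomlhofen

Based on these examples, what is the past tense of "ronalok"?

kulhofen and modon both end in -n yet inflect differently (kuomlhofen, kamodon), so the final letter is not what conditions the rule; the first letter is.
"ronalok" begins with r-. The stems beginning with r- (romem → romemori, robut → robutori, ridoset → ridosetori) add -ori.
The other patterns: stems beginning with b- add the prefix pi-; stems beginning with k- insert -om- after the first vowel; stems beginning with f- or m- add the prefix ka-.
So ronalok → ronalokori.

ronalokori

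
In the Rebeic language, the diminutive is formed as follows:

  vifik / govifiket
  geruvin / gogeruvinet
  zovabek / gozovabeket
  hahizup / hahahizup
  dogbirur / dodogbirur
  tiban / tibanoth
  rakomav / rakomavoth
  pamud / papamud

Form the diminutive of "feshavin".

gofeshavinet

"feshavin" has last vowel 'i'. The stems whose last vowel is 'i' (geruvin → gogeruvinet, vifik → govifiket) add go- … -et around the stem.
So feshavin → gofeshavinet.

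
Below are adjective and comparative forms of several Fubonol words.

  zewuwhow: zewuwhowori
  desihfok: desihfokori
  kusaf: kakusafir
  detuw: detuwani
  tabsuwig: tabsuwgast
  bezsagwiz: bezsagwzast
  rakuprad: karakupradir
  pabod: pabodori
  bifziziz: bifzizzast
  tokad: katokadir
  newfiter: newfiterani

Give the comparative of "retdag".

karetdagir

pabod and rakuprad both end in -d yet inflect differently (pabodori, karakupradir), so the final letter is not what conditions the rule; the last vowel is.
"retdag" has last vowel 'a'. The stems whose last vowel is 'a' (rakuprad → karakupradir, kusaf → kakusafir, tokad → katokadir) add ka- … -ir around the stem.
So retdag → karetdagir.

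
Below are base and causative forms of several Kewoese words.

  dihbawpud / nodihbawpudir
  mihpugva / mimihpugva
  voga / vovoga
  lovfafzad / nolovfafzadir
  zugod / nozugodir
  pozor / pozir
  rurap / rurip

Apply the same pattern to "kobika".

kokobika

mihpugva and lovfafzad both have last vowel 'a' yet inflect differently (mimihpugva, nolovfafzadir), so the last vowel is not what conditions the rule; the final letter is.
"kobika" ends in -a. The stems ending in -a (mihpugva → mimihpugva, voga → vovoga) repeat the first consonant+vowel as a prefix.
So kobika → kokobika.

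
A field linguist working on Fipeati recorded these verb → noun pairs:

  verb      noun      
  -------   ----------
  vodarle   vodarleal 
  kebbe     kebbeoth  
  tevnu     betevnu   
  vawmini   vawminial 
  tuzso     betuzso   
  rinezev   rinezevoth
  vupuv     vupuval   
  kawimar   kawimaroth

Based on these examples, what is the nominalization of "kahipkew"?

kahipkewoth

vodarle and kebbe both end in -e yet inflect differently (vodarleal, kebbeoth), so the final letter is not what conditions the rule; the first letter is.
"kahipkew" begins with k-. The stems beginning with k- (kebbe → kebbeoth, kawimar → kawimaroth) add -oth.
So kahipkew → kahipkewoth.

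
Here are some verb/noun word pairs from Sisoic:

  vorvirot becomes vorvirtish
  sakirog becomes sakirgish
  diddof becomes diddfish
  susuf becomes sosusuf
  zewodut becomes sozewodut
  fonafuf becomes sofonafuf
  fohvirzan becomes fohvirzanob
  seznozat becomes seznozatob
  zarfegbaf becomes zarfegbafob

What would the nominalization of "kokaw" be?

diddof and susuf both end in -f yet inflect differently (diddfish, sosusuf), so the final letter is not what conditions the rule; the last vowel is.
"kokaw" has last vowel 'a'. The stems whose last vowel is 'a' (fohvirzan → fohvirzanob, seznozat → seznozatob, zarfegbaf → zarfegbafob) add -ob.
The other patterns: stems whose last vowel is 'o' delete the last vowel and add -ish; stems whose last vowel is 'u' add the prefix so-.
So kokaw → kokawob.

kokawob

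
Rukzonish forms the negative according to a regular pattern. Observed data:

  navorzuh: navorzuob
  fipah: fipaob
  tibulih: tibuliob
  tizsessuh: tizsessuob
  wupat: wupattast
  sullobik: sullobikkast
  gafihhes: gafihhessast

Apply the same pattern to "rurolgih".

rurolgiob

"rurolgih" ends in -h. The stems ending in -h (navorzuh → navorzuob, fipah → fipaob, tibulih → tibuliob) drop the final letter and add -ob.
The other pattern: stems ending in -k, -s or -t double the final consonant and add -ast.
So rurolgih → rurolgiob.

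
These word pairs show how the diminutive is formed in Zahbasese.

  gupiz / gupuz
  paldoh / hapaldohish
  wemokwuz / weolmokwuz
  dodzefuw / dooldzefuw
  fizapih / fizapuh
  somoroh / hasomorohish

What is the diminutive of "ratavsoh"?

somoroh and fizapih both end in -h yet inflect differently (hasomorohish, fizapuh), so the final letter is not what conditions the rule; the last vowel is.
"ratavsoh" has last vowel 'o'. The stems whose last vowel is 'o' (somoroh → hasomorohish, paldoh → hapaldohish) add ha- … -ish around the stem.
The other patterns: stems whose last vowel is 'u' insert -ol- after the first vowel; stems whose last vowel is 'i' change the last vowel to 'u'.
So ratavsoh → haratavsohish.

haratavsohish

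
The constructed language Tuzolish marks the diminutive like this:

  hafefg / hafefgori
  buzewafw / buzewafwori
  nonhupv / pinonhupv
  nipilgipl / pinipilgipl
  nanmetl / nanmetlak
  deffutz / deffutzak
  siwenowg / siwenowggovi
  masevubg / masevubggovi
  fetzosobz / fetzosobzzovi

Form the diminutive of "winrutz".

winrutzak

"winrutz" has second-to-last letter 't'. The stems whose second-to-last letter is 't' (nanmetl → nanmetlak, deffutz → deffutzak) add -ak.
So winrutz → winrutzak.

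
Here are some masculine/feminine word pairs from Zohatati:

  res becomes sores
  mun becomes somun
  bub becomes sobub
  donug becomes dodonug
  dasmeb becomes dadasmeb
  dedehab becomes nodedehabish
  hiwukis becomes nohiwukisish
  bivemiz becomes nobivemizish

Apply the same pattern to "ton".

soton

"ton" has 1 vowel. The stems with 1 vowel (res → sores, mun → somun, bub → sobub) add the prefix so-.
The other patterns: stems with 2 vowels repeat the first consonant+vowel as a prefix; stems with 3 vowels add no- … -ish around the stem.
So ton → soton.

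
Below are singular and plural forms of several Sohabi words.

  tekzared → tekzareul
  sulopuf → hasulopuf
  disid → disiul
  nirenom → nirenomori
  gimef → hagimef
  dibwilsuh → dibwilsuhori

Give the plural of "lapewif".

gimef and tekzared both have last vowel 'e' yet inflect differently (hagimef, tekzareul), so the last vowel is not what conditions the rule; the final letter is.
"lapewif" ends in -f. The stems ending in -f (sulopuf → hasulopuf, gimef → hagimef) add the prefix ha-.
So lapewif → halapewif.

halapewif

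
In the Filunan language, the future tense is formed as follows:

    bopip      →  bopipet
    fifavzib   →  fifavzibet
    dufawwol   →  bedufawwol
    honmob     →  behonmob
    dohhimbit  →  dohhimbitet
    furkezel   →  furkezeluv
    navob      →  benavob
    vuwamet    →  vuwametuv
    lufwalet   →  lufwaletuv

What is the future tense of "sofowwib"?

"sofowwib" has last vowel 'i'. The stems whose last vowel is 'i' (dohhimbit → dohhimbitet, fifavzib → fifavzibet, bopip → bopipet) add -et.
So sofowwib → sofowwibet.

sofowwibet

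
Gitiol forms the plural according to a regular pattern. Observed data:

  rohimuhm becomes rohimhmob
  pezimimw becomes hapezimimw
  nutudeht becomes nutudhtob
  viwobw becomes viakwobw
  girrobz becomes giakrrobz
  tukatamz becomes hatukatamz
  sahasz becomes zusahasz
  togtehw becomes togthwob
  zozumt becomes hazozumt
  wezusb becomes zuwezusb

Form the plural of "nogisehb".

nogishbob

nutudeht and zozumt both end in -t yet inflect differently (nutudhtob, hazozumt), so the final letter is not what conditions the rule; the second-to-last letter is.
"nogisehb" has second-to-last letter 'h'. The stems whose second-to-last letter is 'h' (rohimuhm → rohimhmob, nutudeht → nutudhtob, togtehw → togthwob) delete the last vowel and add -ob.
The other patterns: stems whose second-to-last letter is 's' add the prefix zu-; stems whose second-to-last letter is 'm' add the prefix ha-; stems whose second-to-last letter is 'b' insert -ak- after the first vowel.
So nogisehb → nogishbob.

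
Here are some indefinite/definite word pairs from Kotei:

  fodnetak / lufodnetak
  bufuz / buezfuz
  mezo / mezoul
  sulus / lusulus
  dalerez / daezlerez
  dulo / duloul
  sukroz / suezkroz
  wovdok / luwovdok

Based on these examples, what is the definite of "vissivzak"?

"vissivzak" ends in -k. The stems ending in -k (fodnetak → lufodnetak, wovdok → luwovdok) add the prefix lu-.
So vissivzak → luvissivzak.

luvissivzak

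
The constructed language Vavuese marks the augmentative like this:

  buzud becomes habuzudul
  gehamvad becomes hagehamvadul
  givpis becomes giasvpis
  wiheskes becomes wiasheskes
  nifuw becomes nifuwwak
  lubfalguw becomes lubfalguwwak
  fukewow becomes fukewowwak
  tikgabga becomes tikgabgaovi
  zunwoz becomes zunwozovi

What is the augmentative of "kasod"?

hakasodul

buzud and nifuw both have last vowel 'u' yet inflect differently (habuzudul, nifuwwak), so the last vowel is not what conditions the rule; the final letter is.
"kasod" ends in -d. The stems ending in -d (buzud → habuzudul, gehamvad → hagehamvadul) add ha- … -ul around the stem.
So kasod → hakasodul.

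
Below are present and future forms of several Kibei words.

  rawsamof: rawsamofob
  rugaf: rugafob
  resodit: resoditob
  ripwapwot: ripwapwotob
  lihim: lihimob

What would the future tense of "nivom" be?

Every pair shown (rawsamof → rawsamofob, rugaf → rugafob, resodit → resoditob, …) follows the same rule: add -ob.
So nivom → nivomob.

nivomob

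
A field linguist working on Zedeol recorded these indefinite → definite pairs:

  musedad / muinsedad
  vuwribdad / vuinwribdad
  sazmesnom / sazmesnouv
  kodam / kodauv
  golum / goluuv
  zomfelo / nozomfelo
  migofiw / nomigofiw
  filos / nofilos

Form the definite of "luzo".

"luzo" ends in -o. The one such stem in the data (zomfelo → nozomfelo) adds the prefix no-, so the same rule applies.
The other patterns: stems ending in -d insert -in- after the first vowel; stems ending in -m drop the final letter and add -uv.
So luzo → noluzo.

noluzo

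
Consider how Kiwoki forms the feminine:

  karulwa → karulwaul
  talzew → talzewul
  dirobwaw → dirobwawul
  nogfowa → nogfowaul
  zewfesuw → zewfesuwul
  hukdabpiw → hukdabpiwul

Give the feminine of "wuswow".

wuswowul

Every pair shown (karulwa → karulwaul, talzew → talzewul, dirobwaw → dirobwawul, …) follows the same rule: add -ul.
So wuswow → wuswowul.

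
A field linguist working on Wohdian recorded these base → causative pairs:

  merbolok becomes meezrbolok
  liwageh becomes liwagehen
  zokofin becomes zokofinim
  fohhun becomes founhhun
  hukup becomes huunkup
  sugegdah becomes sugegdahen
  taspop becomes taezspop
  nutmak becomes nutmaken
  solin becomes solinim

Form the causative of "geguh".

taspop and hukup both end in -p yet inflect differently (taezspop, huunkup), so the final letter is not what conditions the rule; the last vowel is.
"geguh" has last vowel 'u'. The stems whose last vowel is 'u' (hukup → huunkup, fohhun → founhhun) insert -un- after the first vowel.
The other patterns: stems whose last vowel is 'o' insert -ez- after the first vowel; stems whose last vowel is 'i' add -im; stems whose last vowel is 'a' or 'e' add -en.
So geguh → geunguh.

geunguh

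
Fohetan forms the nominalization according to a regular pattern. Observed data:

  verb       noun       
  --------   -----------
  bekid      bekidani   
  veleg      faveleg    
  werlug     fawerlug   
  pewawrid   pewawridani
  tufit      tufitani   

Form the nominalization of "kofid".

kofidani

"kofid" ends in -d. The stems ending in -d (pewawrid → pewawridani, bekid → bekidani) add -ani.
The other pattern: stems ending in -g add the prefix fa-.
So kofid → kofidani.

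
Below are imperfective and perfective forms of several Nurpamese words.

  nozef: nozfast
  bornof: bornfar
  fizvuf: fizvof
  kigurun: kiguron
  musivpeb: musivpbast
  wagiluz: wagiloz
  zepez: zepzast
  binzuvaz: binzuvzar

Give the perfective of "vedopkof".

vedopkfar

wagiluz and zepez both end in -z yet inflect differently (wagiloz, zepzast), so the final letter is not what conditions the rule; the last vowel is.
"vedopkof" has last vowel 'o'. The one such stem in the data (bornof → bornfar) deletes the last vowel and adds -ar (as does binzuvaz), so the same rule applies.
The other patterns: stems whose last vowel is 'u' change the last vowel to 'o'; stems whose last vowel is 'e' delete the last vowel and add -ast.
So vedopkof → vedopkfar.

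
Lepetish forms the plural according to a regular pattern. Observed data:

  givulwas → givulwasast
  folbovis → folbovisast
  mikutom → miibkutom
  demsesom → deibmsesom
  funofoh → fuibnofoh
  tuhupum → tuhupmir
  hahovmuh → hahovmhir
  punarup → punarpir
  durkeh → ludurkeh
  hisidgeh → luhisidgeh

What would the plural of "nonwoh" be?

noibnwoh

mikutom and tuhupum both end in -m yet inflect differently (miibkutom, tuhupmir), so the final letter is not what conditions the rule; the last vowel is.
"nonwoh" has last vowel 'o'. The stems whose last vowel is 'o' (mikutom → miibkutom, demsesom → deibmsesom, funofoh → fuibnofoh) insert -ib- after the first vowel.
So nonwoh → noibnwoh.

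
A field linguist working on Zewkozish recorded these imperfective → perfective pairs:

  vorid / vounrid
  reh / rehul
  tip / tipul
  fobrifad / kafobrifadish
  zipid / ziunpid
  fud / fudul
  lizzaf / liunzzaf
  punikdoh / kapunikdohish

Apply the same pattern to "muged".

muunged

"muged" has 2 vowels. The stems with 2 vowels (lizzaf → liunzzaf, vorid → vounrid, zipid → ziunpid) insert -un- after the first vowel.
The other patterns: stems with 1 vowel add -ul; stems with 3 vowels add ka- … -ish around the stem.
So muged → muunged.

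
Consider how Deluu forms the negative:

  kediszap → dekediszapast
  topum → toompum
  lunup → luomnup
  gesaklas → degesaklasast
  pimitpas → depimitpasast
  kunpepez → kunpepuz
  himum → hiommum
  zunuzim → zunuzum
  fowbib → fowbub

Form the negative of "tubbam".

detubbamast

"tubbam" has last vowel 'a'. The stems whose last vowel is 'a' (pimitpas → depimitpasast, kediszap → dekediszapast, gesaklas → degesaklasast) add de- … -ast around the stem.
The other patterns: stems whose last vowel is 'e' or 'i' change the last vowel to 'u'; stems whose last vowel is 'u' insert -om- after the first vowel.
So tubbam → detubbamast.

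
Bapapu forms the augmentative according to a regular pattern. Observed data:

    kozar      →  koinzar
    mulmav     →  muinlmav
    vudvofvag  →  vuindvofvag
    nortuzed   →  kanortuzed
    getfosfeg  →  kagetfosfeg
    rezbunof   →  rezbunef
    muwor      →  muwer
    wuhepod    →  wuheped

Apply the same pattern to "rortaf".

roinrtaf

"rortaf" has last vowel 'a'. The stems whose last vowel is 'a' (kozar → koinzar, mulmav → muinlmav, vudvofvag → vuindvofvag) insert -in- after the first vowel.
The other patterns: stems whose last vowel is 'e' add the prefix ka-; stems whose last vowel is 'o' change the last vowel to 'e'.
So rortaf → roinrtaf.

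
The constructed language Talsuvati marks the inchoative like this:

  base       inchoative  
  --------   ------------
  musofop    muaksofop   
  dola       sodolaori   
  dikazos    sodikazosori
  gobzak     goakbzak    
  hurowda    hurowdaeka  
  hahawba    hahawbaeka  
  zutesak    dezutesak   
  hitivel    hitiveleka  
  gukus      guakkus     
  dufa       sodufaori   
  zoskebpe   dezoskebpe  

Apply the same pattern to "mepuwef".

"mepuwef" begins with m-. The one such stem in the data (musofop → muaksofop) inserts -ak- after the first vowel (as do gobzak, gukus), so the same rule applies.
So mepuwef → meakpuwef.

meakpuwef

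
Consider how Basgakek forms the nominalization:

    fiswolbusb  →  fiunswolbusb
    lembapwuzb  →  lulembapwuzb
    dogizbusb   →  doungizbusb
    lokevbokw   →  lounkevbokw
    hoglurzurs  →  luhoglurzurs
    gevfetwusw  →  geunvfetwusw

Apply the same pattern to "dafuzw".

dogizbusb and lembapwuzb both end in -b yet inflect differently (doungizbusb, lulembapwuzb), so the final letter is not what conditions the rule; the second-to-last letter is.
"dafuzw" has second-to-last letter 'z'. The one such stem in the data (lembapwuzb → lulembapwuzb) adds the prefix lu-, so the same rule applies.
So dafuzw → ludafuzw.

ludafuzw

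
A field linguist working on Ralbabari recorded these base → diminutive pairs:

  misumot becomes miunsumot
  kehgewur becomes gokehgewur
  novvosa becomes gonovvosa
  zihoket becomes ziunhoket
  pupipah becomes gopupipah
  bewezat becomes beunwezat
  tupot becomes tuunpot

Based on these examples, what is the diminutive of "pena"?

bewezat and pupipah both have last vowel 'a' yet inflect differently (beunwezat, gopupipah), so the last vowel is not what conditions the rule; the final letter is.
"pena" ends in -a. The one such stem in the data (novvosa → gonovvosa) adds the prefix go-, so the same rule applies.
So pena → gopena.

gopena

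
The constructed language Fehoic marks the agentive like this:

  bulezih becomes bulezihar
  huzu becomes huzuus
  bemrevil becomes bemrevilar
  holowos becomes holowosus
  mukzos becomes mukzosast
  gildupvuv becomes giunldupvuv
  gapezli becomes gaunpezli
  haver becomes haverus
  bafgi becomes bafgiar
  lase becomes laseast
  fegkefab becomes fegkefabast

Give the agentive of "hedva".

hedvaus

bafgi and gapezli both end in -i yet inflect differently (bafgiar, gaunpezli), so the final letter is not what conditions the rule; the first letter is.
"hedva" begins with h-. The stems beginning with h- (haver → haverus, huzu → huzuus, holowos → holowosus) add -us.
The other patterns: stems beginning with b- add -ar; stems beginning with g- insert -un- after the first vowel; stems beginning with f-, l- or m- add -ast.
So hedva → hedvaus.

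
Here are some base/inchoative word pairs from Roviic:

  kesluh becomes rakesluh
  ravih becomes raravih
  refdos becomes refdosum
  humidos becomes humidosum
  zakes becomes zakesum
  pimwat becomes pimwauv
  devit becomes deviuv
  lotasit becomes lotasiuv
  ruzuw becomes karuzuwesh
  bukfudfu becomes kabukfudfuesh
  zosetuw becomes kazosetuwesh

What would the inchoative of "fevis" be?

fevisum

ravih and devit both have last vowel 'i' yet inflect differently (raravih, deviuv), so the last vowel is not what conditions the rule; the final letter is.
"fevis" ends in -s. The stems ending in -s (refdos → refdosum, humidos → humidosum, zakes → zakesum) add -um.
So fevis → fevisum.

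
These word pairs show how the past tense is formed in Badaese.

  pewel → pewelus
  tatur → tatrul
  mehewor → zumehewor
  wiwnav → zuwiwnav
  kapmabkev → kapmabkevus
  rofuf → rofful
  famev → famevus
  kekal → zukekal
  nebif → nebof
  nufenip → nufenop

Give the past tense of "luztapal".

nebif and rofuf both end in -f yet inflect differently (nebof, rofful), so the final letter is not what conditions the rule; the last vowel is.
"luztapal" has last vowel 'a'. The stems whose last vowel is 'a' (kekal → zukekal, wiwnav → zuwiwnav) add the prefix zu-.
So luztapal → zuluztapal.

zuluztapal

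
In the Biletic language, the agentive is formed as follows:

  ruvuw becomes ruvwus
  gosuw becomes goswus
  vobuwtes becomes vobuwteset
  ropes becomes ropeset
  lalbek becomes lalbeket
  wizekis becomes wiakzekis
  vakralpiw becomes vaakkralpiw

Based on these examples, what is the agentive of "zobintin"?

vobuwtes and wizekis both end in -s yet inflect differently (vobuwteset, wiakzekis), so the final letter is not what conditions the rule; the last vowel is.
"zobintin" has last vowel 'i'. The stems whose last vowel is 'i' (wizekis → wiakzekis, vakralpiw → vaakkralpiw) insert -ak- after the first vowel.
The other patterns: stems whose last vowel is 'u' delete the last vowel and add -us; stems whose last vowel is 'e' add -et.
So zobintin → zoakbintin.

zoakbintin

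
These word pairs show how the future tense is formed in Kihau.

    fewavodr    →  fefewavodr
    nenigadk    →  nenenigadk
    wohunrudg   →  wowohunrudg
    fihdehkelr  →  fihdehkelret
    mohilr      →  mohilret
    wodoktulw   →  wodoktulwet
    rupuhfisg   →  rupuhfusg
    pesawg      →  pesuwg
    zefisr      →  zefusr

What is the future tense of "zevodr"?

fewavodr and fihdehkelr both end in -r yet inflect differently (fefewavodr, fihdehkelret), so the final letter is not what conditions the rule; the second-to-last letter is.
"zevodr" has second-to-last letter 'd'. The stems whose second-to-last letter is 'd' (fewavodr → fefewavodr, nenigadk → nenenigadk, wohunrudg → wowohunrudg) repeat the first consonant+vowel as a prefix.
The other patterns: stems whose second-to-last letter is 'l' add -et; stems whose second-to-last letter is 's' or 'w' change the last vowel to 'u'.
So zevodr → zezevodr.

zezevodr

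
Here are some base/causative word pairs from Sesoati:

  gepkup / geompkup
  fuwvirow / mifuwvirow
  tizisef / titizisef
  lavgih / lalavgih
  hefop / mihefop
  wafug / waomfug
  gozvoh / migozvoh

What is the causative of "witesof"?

hefop and gepkup both end in -p yet inflect differently (mihefop, geompkup), so the final letter is not what conditions the rule; the last vowel is.
"witesof" has last vowel 'o'. The stems whose last vowel is 'o' (gozvoh → migozvoh, hefop → mihefop, fuwvirow → mifuwvirow) add the prefix mi-.
The other patterns: stems whose last vowel is 'u' insert -om- after the first vowel; stems whose last vowel is 'e' or 'i' repeat the first consonant+vowel as a prefix.
So witesof → miwitesof.

miwitesof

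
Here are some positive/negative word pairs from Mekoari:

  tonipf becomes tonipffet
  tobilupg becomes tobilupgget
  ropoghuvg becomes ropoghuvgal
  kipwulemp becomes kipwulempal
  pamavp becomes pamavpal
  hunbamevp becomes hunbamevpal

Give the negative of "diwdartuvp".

"diwdartuvp" has second-to-last letter 'v'. The stems whose second-to-last letter is 'v' (pamavp → pamavpal, hunbamevp → hunbamevpal, ropoghuvg → ropoghuvgal) add -al.
So diwdartuvp → diwdartuvpal.

diwdartuvpal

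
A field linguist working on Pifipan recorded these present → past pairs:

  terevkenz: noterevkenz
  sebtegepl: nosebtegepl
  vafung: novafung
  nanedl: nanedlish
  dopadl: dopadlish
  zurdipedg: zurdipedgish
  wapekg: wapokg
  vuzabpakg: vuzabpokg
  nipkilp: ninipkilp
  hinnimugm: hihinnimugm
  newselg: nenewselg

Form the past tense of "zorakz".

"zorakz" has second-to-last letter 'k'. The stems whose second-to-last letter is 'k' (wapekg → wapokg, vuzabpakg → vuzabpokg) change the last vowel to 'o'.
So zorakz → zorokz.

zorokz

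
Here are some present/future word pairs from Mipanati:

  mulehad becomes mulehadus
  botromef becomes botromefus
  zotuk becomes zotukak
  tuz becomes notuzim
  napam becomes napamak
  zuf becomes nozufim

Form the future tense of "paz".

nopazim

zuf and botromef both end in -f yet inflect differently (nozufim, botromefus), so the final letter is not what conditions the rule; the number of vowels is.
"paz" has 1 vowel. The stems with 1 vowel (zuf → nozufim, tuz → notuzim) add no- … -im around the stem.
The other patterns: stems with 2 vowels add -ak; stems with 3 vowels add -us.
So paz → nopazim.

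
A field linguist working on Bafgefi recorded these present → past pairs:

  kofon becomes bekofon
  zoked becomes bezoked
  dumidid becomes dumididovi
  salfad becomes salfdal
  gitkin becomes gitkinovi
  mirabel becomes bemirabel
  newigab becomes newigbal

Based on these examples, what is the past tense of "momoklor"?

"momoklor" has last vowel 'o'. The one such stem in the data (kofon → bekofon) adds the prefix be-, so the same rule applies.
The other patterns: stems whose last vowel is 'a' delete the last vowel and add -al; stems whose last vowel is 'i' add -ovi.
So momoklor → bemomoklor.

bemomoklor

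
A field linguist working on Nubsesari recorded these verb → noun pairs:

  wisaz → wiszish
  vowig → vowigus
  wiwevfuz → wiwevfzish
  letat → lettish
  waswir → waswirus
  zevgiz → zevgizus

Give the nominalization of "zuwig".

zuwigus

"zuwig" has last vowel 'i'. The stems whose last vowel is 'i' (vowig → vowigus, waswir → waswirus, zevgiz → zevgizus) add -us.
The other pattern: stems whose last vowel is 'a' or 'u' delete the last vowel and add -ish.
So zuwig → zuwigus.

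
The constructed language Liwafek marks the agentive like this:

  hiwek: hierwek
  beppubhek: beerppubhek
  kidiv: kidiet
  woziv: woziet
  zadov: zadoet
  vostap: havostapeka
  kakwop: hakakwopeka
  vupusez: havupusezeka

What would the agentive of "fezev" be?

fezeet

zadov and kakwop both have last vowel 'o' yet inflect differently (zadoet, hakakwopeka), so the last vowel is not what conditions the rule; the final letter is.
"fezev" ends in -v. The stems ending in -v (kidiv → kidiet, woziv → woziet, zadov → zadoet) drop the final letter and add -et.
The other patterns: stems ending in -k insert -er- after the first vowel; stems ending in -p or -z add ha- … -eka around the stem.
So fezev → fezeet.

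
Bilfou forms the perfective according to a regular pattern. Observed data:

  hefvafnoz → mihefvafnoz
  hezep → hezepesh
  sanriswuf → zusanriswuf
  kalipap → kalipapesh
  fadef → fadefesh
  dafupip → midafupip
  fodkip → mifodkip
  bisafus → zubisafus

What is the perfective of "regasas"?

regasasesh

"regasas" has last vowel 'a'. The one such stem in the data (kalipap → kalipapesh) adds -esh, so the same rule applies.
So regasas → regasasesh.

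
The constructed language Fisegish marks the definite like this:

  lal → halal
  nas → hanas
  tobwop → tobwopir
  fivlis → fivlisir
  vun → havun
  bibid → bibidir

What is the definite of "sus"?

nas and fivlis both end in -s yet inflect differently (hanas, fivlisir), so the final letter is not what conditions the rule; the number of vowels is.
"sus" has 1 vowel. The stems with 1 vowel (vun → havun, lal → halal, nas → hanas) add the prefix ha-.
The other pattern: stems with 2 vowels add -ir.
So sus → hasus.

hasus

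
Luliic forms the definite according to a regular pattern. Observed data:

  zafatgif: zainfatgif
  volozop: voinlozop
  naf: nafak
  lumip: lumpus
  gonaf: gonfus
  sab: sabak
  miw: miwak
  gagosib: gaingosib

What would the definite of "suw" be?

naf and gonaf both end in -f yet inflect differently (nafak, gonfus), so the final letter is not what conditions the rule; the number of vowels is.
"suw" has 1 vowel. The stems with 1 vowel (naf → nafak, miw → miwak, sab → sabak) add -ak.
So suw → suwak.

suwak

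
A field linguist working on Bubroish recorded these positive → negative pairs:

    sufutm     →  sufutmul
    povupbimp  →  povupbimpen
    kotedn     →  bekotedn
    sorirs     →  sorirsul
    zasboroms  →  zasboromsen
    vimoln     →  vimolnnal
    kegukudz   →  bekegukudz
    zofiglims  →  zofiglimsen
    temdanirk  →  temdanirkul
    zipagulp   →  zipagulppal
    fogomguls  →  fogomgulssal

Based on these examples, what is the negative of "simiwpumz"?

simiwpumzen

kotedn and vimoln both end in -n yet inflect differently (bekotedn, vimolnnal), so the final letter is not what conditions the rule; the second-to-last letter is.
"simiwpumz" has second-to-last letter 'm'. The stems whose second-to-last letter is 'm' (povupbimp → povupbimpen, zofiglims → zofiglimsen, zasboroms → zasboromsen) add -en.
So simiwpumz → simiwpumzen.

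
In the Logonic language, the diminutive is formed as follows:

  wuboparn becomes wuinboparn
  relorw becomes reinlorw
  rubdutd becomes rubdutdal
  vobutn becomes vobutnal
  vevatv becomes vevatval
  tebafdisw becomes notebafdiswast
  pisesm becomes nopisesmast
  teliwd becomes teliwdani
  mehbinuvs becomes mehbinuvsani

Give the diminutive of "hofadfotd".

hofadfotdal

wuboparn and vobutn both end in -n yet inflect differently (wuinboparn, vobutnal), so the final letter is not what conditions the rule; the second-to-last letter is.
"hofadfotd" has second-to-last letter 't'. The stems whose second-to-last letter is 't' (rubdutd → rubdutdal, vobutn → vobutnal, vevatv → vevatval) add -al.
So hofadfotd → hofadfotdal.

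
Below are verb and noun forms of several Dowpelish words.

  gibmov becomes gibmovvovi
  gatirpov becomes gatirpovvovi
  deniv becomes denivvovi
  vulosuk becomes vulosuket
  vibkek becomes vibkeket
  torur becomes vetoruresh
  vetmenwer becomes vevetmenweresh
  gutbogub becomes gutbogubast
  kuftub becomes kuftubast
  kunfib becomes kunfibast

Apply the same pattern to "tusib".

tusibast

vulosuk and torur both have last vowel 'u' yet inflect differently (vulosuket, vetoruresh), so the last vowel is not what conditions the rule; the final letter is.
"tusib" ends in -b. The stems ending in -b (gutbogub → gutbogubast, kuftub → kuftubast, kunfib → kunfibast) add -ast.
The other patterns: stems ending in -v double the final consonant and add -ovi; stems ending in -k add -et; stems ending in -r add ve- … -esh around the stem.
So tusib → tusibast.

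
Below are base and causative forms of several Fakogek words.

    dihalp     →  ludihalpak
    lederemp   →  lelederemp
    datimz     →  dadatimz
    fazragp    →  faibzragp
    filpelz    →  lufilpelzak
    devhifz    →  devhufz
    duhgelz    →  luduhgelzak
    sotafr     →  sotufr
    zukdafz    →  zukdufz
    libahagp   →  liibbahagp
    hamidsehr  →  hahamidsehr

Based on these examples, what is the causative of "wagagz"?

"wagagz" has second-to-last letter 'g'. The stems whose second-to-last letter is 'g' (fazragp → faibzragp, libahagp → liibbahagp) insert -ib- after the first vowel.
The other patterns: stems whose second-to-last letter is 'h' or 'm' repeat the first consonant+vowel as a prefix; stems whose second-to-last letter is 'f' change the last vowel to 'u'; stems whose second-to-last letter is 'l' add lu- … -ak around the stem.
So wagagz → waibgagz.

waibgagz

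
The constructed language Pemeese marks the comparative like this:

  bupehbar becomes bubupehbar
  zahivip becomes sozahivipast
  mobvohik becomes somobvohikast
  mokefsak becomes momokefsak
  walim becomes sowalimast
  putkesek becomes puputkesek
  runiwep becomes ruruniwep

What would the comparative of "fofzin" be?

sofofzinast

mobvohik and mokefsak both end in -k yet inflect differently (somobvohikast, momokefsak), so the final letter is not what conditions the rule; the last vowel is.
"fofzin" has last vowel 'i'. The stems whose last vowel is 'i' (mobvohik → somobvohikast, walim → sowalimast, zahivip → sozahivipast) add so- … -ast around the stem.
So fofzin → sofofzinast.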